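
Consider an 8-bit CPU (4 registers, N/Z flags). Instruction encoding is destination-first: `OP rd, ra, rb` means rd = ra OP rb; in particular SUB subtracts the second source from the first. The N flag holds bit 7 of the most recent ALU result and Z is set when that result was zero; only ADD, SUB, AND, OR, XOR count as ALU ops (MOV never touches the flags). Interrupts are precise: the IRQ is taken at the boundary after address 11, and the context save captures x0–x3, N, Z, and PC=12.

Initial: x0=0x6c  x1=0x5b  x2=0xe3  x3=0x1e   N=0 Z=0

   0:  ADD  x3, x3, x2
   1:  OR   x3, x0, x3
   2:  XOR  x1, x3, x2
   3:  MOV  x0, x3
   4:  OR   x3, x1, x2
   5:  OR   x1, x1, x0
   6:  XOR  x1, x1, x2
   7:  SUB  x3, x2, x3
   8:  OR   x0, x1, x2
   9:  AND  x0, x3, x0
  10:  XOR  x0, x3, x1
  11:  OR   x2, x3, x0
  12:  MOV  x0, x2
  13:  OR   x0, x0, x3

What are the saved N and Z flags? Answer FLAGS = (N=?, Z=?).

after  0: x0=0x6c x1=0x5b x2=0xe3 x3=0x01  N=0 Z=0
after  1: x0=0x6c x1=0x5b x2=0xe3 x3=0x6d  N=0 Z=0
after  2: x0=0x6c x1=0x8e x2=0xe3 x3=0x6d  N=1 Z=0
after  3: x0=0x6d x1=0x8e x2=0xe3 x3=0x6d  N=1 Z=0
after  4: x0=0x6d x1=0x8e x2=0xe3 x3=0xef  N=1 Z=0
after  5: x0=0x6d x1=0xef x2=0xe3 x3=0xef  N=1 Z=0
after  6: x0=0x6d x1=0x0c x2=0xe3 x3=0xef  N=0 Z=0
after  7: x0=0x6d x1=0x0c x2=0xe3 x3=0xf4  N=1 Z=0
after  8: x0=0xef x1=0x0c x2=0xe3 x3=0xf4  N=1 Z=0
after  9: x0=0xe4 x1=0x0c x2=0xe3 x3=0xf4  N=1 Z=0
after 10: x0=0xf8 x1=0x0c x2=0xe3 x3=0xf4  N=1 Z=0
after 11: x0=0xf8 x1=0x0c x2=0xfc x3=0xf4  N=1 Z=0
-- IRQ taken; context saved, return-PC = 12 --

FLAGS = (N=1, Z=0)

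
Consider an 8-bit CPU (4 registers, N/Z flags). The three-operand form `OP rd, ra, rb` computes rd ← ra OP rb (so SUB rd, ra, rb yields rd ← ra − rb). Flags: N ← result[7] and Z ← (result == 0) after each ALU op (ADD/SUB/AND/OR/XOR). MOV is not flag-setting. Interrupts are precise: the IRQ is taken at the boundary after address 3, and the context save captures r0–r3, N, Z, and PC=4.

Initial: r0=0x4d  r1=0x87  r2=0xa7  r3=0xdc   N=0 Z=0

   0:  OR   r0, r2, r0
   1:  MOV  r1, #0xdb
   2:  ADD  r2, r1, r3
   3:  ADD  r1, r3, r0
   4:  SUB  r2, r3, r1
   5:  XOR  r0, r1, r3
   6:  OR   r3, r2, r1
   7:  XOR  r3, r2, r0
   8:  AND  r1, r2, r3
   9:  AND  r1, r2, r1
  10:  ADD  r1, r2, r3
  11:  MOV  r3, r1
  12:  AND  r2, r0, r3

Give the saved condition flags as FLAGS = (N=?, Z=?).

FLAGS = (N=1, Z=0)

after  0: r0=0xef r1=0x87 r2=0xa7 r3=0xdc  N=1 Z=0
after  1: r0=0xef r1=0xdb r2=0xa7 r3=0xdc  N=1 Z=0
after  2: r0=0xef r1=0xdb r2=0xb7 r3=0xdc  N=1 Z=0
after  3: r0=0xef r1=0xcb r2=0xb7 r3=0xdc  N=1 Z=0
-- IRQ taken; context saved, return-PC = 4 --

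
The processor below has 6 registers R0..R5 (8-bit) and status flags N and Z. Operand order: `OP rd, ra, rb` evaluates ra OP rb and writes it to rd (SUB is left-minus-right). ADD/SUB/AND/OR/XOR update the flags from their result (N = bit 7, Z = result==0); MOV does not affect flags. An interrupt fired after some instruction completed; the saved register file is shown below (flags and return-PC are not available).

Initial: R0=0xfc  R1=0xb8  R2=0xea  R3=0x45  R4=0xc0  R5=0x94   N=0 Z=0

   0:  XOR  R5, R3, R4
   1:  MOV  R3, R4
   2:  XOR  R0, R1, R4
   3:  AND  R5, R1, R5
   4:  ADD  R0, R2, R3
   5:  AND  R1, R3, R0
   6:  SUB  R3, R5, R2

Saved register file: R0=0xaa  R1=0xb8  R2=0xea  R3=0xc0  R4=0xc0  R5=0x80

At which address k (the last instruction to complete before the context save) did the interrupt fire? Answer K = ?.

K = 4

after  0: R0=0xfc R1=0xb8 R2=0xea R3=0x45 R4=0xc0 R5=0x85  N=1 Z=0
after  1: R0=0xfc R1=0xb8 R2=0xea R3=0xc0 R4=0xc0 R5=0x85  N=1 Z=0
after  2: R0=0x78 R1=0xb8 R2=0xea R3=0xc0 R4=0xc0 R5=0x85  N=0 Z=0
after  3: R0=0x78 R1=0xb8 R2=0xea R3=0xc0 R4=0xc0 R5=0x80  N=1 Z=0
after  4: R0=0xaa R1=0xb8 R2=0xea R3=0xc0 R4=0xc0 R5=0x80  N=1 Z=0
-- IRQ taken; context saved, return-PC = 5 --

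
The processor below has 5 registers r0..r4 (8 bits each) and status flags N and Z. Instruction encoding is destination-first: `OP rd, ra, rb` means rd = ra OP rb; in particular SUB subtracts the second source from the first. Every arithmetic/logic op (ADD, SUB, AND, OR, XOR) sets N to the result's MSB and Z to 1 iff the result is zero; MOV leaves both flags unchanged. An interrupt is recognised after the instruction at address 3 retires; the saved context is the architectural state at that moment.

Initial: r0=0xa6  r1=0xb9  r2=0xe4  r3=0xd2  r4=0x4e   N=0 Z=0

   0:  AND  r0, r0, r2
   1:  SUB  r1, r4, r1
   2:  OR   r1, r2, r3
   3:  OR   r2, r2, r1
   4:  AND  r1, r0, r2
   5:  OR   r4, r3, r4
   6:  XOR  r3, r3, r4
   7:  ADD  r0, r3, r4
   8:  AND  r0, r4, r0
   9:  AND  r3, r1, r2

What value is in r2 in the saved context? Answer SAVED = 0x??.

after  0: r0=0xa4 r1=0xb9 r2=0xe4 r3=0xd2 r4=0x4e  N=1 Z=0
after  1: r0=0xa4 r1=0x95 r2=0xe4 r3=0xd2 r4=0x4e  N=1 Z=0
after  2: r0=0xa4 r1=0xf6 r2=0xe4 r3=0xd2 r4=0x4e  N=1 Z=0
after  3: r0=0xa4 r1=0xf6 r2=0xf6 r3=0xd2 r4=0x4e  N=1 Z=0
-- IRQ taken; context saved, return-PC = 4 --

SAVED = 0xf6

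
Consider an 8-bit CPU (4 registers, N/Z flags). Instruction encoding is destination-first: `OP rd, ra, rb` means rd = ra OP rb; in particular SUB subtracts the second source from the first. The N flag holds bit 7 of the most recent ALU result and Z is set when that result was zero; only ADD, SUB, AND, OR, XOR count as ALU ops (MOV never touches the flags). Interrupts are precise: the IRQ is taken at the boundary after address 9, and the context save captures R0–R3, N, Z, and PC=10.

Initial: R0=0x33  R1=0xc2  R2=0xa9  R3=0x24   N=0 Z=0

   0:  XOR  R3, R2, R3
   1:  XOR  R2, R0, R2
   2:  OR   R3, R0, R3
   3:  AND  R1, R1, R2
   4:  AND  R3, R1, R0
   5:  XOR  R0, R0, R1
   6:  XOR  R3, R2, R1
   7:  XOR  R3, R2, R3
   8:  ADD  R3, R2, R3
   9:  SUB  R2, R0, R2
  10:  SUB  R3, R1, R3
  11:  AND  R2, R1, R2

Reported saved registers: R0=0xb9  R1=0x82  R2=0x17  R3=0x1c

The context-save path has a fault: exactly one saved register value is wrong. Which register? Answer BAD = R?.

BAD = R0

after  0: R0=0x33 R1=0xc2 R2=0xa9 R3=0x8d  N=1 Z=0
after  1: R0=0x33 R1=0xc2 R2=0x9a R3=0x8d  N=1 Z=0
after  2: R0=0x33 R1=0xc2 R2=0x9a R3=0xbf  N=1 Z=0
after  3: R0=0x33 R1=0x82 R2=0x9a R3=0xbf  N=1 Z=0
after  4: R0=0x33 R1=0x82 R2=0x9a R3=0x02  N=0 Z=0
after  5: R0=0xb1 R1=0x82 R2=0x9a R3=0x02  N=1 Z=0
after  6: R0=0xb1 R1=0x82 R2=0x9a R3=0x18  N=0 Z=0
after  7: R0=0xb1 R1=0x82 R2=0x9a R3=0x82  N=1 Z=0
after  8: R0=0xb1 R1=0x82 R2=0x9a R3=0x1c  N=0 Z=0
after  9: R0=0xb1 R1=0x82 R2=0x17 R3=0x1c  N=0 Z=0
-- IRQ taken; context saved, return-PC = 10 --
mismatch: R0: reported 0xb9 vs actual 0xb1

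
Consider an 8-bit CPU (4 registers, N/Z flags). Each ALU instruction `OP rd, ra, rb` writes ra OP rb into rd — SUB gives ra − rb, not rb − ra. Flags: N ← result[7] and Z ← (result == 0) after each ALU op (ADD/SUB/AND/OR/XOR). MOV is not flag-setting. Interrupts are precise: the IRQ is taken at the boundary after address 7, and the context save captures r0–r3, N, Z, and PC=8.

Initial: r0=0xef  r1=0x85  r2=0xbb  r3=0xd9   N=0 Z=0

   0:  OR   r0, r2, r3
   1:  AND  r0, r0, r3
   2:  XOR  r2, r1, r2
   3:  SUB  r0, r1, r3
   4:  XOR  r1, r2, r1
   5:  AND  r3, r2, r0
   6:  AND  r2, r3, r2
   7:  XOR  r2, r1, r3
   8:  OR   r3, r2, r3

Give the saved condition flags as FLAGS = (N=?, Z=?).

after  0: r0=0xfb r1=0x85 r2=0xbb r3=0xd9  N=1 Z=0
after  1: r0=0xd9 r1=0x85 r2=0xbb r3=0xd9  N=1 Z=0
after  2: r0=0xd9 r1=0x85 r2=0x3e r3=0xd9  N=0 Z=0
after  3: r0=0xac r1=0x85 r2=0x3e r3=0xd9  N=1 Z=0
after  4: r0=0xac r1=0xbb r2=0x3e r3=0xd9  N=1 Z=0
after  5: r0=0xac r1=0xbb r2=0x3e r3=0x2c  N=0 Z=0
after  6: r0=0xac r1=0xbb r2=0x2c r3=0x2c  N=0 Z=0
after  7: r0=0xac r1=0xbb r2=0x97 r3=0x2c  N=1 Z=0
-- IRQ taken; context saved, return-PC = 8 --

FLAGS = (N=1, Z=0)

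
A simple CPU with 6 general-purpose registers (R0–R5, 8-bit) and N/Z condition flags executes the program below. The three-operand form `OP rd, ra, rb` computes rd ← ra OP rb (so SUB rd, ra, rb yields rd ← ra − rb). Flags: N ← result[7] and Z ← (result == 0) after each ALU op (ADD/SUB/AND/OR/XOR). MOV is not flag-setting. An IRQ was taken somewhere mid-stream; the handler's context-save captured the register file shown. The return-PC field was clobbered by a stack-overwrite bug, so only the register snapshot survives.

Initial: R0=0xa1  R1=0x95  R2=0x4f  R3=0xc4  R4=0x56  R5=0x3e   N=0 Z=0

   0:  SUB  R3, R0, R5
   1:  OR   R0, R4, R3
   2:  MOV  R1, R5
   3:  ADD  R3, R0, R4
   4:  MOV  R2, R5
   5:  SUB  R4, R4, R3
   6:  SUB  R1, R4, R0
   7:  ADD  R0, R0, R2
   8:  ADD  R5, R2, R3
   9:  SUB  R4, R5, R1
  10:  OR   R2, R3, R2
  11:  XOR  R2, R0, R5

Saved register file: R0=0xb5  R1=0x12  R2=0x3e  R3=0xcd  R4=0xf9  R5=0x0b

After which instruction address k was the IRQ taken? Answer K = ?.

K = 9

after  0: R0=0xa1 R1=0x95 R2=0x4f R3=0x63 R4=0x56 R5=0x3e  N=0 Z=0
after  1: R0=0x77 R1=0x95 R2=0x4f R3=0x63 R4=0x56 R5=0x3e  N=0 Z=0
after  2: R0=0x77 R1=0x3e R2=0x4f R3=0x63 R4=0x56 R5=0x3e  N=0 Z=0
after  3: R0=0x77 R1=0x3e R2=0x4f R3=0xcd R4=0x56 R5=0x3e  N=1 Z=0
after  4: R0=0x77 R1=0x3e R2=0x3e R3=0xcd R4=0x56 R5=0x3e  N=1 Z=0
after  5: R0=0x77 R1=0x3e R2=0x3e R3=0xcd R4=0x89 R5=0x3e  N=1 Z=0
after  6: R0=0x77 R1=0x12 R2=0x3e R3=0xcd R4=0x89 R5=0x3e  N=0 Z=0
after  7: R0=0xb5 R1=0x12 R2=0x3e R3=0xcd R4=0x89 R5=0x3e  N=1 Z=0
after  8: R0=0xb5 R1=0x12 R2=0x3e R3=0xcd R4=0x89 R5=0x0b  N=0 Z=0
after  9: R0=0xb5 R1=0x12 R2=0x3e R3=0xcd R4=0xf9 R5=0x0b  N=1 Z=0
-- IRQ taken; context saved, return-PC = 10 --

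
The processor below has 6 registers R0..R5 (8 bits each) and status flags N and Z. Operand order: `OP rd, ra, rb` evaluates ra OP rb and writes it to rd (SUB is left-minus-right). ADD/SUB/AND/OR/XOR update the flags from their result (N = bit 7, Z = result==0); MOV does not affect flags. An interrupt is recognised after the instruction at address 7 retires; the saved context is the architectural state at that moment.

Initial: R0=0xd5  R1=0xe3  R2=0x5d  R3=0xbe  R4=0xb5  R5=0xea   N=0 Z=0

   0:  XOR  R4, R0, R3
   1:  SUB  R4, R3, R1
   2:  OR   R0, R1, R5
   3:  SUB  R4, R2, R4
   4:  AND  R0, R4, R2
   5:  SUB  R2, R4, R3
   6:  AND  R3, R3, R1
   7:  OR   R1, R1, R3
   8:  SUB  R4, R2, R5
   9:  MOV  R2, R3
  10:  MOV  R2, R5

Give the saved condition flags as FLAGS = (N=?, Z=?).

after  0: R0=0xd5 R1=0xe3 R2=0x5d R3=0xbe R4=0x6b R5=0xea  N=0 Z=0
after  1: R0=0xd5 R1=0xe3 R2=0x5d R3=0xbe R4=0xdb R5=0xea  N=1 Z=0
after  2: R0=0xeb R1=0xe3 R2=0x5d R3=0xbe R4=0xdb R5=0xea  N=1 Z=0
after  3: R0=0xeb R1=0xe3 R2=0x5d R3=0xbe R4=0x82 R5=0xea  N=1 Z=0
after  4: R0=0x00 R1=0xe3 R2=0x5d R3=0xbe R4=0x82 R5=0xea  N=0 Z=1
after  5: R0=0x00 R1=0xe3 R2=0xc4 R3=0xbe R4=0x82 R5=0xea  N=1 Z=0
after  6: R0=0x00 R1=0xe3 R2=0xc4 R3=0xa2 R4=0x82 R5=0xea  N=1 Z=0
after  7: R0=0x00 R1=0xe3 R2=0xc4 R3=0xa2 R4=0x82 R5=0xea  N=1 Z=0
-- IRQ taken; context saved, return-PC = 8 --

FLAGS = (N=1, Z=0)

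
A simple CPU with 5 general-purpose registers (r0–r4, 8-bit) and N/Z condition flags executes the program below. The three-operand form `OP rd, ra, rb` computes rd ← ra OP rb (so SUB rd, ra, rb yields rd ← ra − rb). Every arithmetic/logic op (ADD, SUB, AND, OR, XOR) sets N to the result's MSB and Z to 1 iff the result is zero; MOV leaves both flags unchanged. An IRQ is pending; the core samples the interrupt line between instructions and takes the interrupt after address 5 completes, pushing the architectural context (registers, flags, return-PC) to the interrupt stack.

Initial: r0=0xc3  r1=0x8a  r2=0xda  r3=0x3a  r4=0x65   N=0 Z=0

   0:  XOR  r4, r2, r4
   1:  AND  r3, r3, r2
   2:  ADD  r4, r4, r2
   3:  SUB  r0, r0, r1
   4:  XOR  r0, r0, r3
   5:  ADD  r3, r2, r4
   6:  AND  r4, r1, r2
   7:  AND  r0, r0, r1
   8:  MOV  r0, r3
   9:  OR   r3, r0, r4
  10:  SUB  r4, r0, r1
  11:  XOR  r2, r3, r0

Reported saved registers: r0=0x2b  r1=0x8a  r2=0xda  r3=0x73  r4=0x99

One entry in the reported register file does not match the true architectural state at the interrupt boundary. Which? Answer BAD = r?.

after  0: r0=0xc3 r1=0x8a r2=0xda r3=0x3a r4=0xbf  N=1 Z=0
after  1: r0=0xc3 r1=0x8a r2=0xda r3=0x1a r4=0xbf  N=0 Z=0
after  2: r0=0xc3 r1=0x8a r2=0xda r3=0x1a r4=0x99  N=1 Z=0
after  3: r0=0x39 r1=0x8a r2=0xda r3=0x1a r4=0x99  N=0 Z=0
after  4: r0=0x23 r1=0x8a r2=0xda r3=0x1a r4=0x99  N=0 Z=0
after  5: r0=0x23 r1=0x8a r2=0xda r3=0x73 r4=0x99  N=0 Z=0
-- IRQ taken; context saved, return-PC = 6 --
mismatch: r0: reported 0x2b vs actual 0x23

BAD = r0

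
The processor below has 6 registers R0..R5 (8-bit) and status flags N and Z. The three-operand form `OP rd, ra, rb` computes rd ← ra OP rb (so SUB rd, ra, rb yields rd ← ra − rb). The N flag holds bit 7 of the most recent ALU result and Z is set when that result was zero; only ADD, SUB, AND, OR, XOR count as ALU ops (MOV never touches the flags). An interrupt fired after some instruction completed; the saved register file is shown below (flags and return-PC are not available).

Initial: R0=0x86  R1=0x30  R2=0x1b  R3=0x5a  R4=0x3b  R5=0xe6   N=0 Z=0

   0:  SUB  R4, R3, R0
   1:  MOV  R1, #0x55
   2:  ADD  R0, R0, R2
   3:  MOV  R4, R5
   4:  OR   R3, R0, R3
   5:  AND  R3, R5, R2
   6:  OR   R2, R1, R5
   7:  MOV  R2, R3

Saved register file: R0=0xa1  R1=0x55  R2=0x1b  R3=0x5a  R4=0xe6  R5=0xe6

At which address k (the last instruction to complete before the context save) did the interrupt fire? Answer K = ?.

K = 3

after  0: R0=0x86 R1=0x30 R2=0x1b R3=0x5a R4=0xd4 R5=0xe6  N=1 Z=0
after  1: R0=0x86 R1=0x55 R2=0x1b R3=0x5a R4=0xd4 R5=0xe6  N=1 Z=0
after  2: R0=0xa1 R1=0x55 R2=0x1b R3=0x5a R4=0xd4 R5=0xe6  N=1 Z=0
after  3: R0=0xa1 R1=0x55 R2=0x1b R3=0x5a R4=0xe6 R5=0xe6  N=1 Z=0
-- IRQ taken; context saved, return-PC = 4 --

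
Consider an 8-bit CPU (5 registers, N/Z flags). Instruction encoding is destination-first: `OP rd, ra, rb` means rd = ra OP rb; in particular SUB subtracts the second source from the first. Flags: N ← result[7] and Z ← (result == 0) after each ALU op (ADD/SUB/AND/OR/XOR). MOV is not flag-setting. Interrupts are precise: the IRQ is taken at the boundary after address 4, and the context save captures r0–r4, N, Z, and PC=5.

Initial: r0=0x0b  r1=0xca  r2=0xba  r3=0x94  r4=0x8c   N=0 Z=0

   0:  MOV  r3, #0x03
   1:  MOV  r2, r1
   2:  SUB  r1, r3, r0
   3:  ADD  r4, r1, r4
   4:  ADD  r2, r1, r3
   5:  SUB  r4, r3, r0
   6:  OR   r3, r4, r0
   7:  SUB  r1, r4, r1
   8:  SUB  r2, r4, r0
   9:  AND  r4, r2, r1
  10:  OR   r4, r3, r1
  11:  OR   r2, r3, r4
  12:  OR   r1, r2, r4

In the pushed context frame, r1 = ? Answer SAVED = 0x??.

after  0: r0=0x0b r1=0xca r2=0xba r3=0x03 r4=0x8c  N=0 Z=0
after  1: r0=0x0b r1=0xca r2=0xca r3=0x03 r4=0x8c  N=0 Z=0
after  2: r0=0x0b r1=0xf8 r2=0xca r3=0x03 r4=0x8c  N=1 Z=0
after  3: r0=0x0b r1=0xf8 r2=0xca r3=0x03 r4=0x84  N=1 Z=0
after  4: r0=0x0b r1=0xf8 r2=0xfb r3=0x03 r4=0x84  N=1 Z=0
-- IRQ taken; context saved, return-PC = 5 --

SAVED = 0xf8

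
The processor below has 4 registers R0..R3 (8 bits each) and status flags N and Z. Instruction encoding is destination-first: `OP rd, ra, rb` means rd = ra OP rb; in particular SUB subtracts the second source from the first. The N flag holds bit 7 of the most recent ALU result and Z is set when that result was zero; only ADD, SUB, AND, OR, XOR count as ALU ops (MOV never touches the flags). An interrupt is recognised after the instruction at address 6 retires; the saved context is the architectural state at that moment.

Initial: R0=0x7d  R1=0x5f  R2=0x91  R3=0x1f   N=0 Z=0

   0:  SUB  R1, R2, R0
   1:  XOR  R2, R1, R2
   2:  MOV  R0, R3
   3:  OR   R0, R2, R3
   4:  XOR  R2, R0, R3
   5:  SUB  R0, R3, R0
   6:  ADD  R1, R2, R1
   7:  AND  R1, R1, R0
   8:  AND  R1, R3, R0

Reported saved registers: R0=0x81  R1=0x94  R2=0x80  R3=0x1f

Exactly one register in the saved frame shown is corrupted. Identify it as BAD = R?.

after  0: R0=0x7d R1=0x14 R2=0x91 R3=0x1f  N=0 Z=0
after  1: R0=0x7d R1=0x14 R2=0x85 R3=0x1f  N=1 Z=0
after  2: R0=0x1f R1=0x14 R2=0x85 R3=0x1f  N=1 Z=0
after  3: R0=0x9f R1=0x14 R2=0x85 R3=0x1f  N=1 Z=0
after  4: R0=0x9f R1=0x14 R2=0x80 R3=0x1f  N=1 Z=0
after  5: R0=0x80 R1=0x14 R2=0x80 R3=0x1f  N=1 Z=0
after  6: R0=0x80 R1=0x94 R2=0x80 R3=0x1f  N=1 Z=0
-- IRQ taken; context saved, return-PC = 7 --
mismatch: R0: reported 0x81 vs actual 0x80

BAD = R0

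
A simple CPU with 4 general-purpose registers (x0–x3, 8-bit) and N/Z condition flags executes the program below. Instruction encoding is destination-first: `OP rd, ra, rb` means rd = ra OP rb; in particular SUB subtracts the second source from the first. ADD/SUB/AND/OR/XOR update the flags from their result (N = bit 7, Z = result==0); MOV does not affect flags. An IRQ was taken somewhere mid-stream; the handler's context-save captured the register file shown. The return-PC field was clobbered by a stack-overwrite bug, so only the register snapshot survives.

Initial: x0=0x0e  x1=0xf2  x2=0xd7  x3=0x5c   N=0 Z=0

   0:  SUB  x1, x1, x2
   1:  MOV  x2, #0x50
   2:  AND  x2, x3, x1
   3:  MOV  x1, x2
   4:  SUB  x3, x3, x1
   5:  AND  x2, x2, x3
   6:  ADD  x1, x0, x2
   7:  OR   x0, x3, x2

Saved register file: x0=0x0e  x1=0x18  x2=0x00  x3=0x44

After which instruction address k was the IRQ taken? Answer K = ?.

after  0: x0=0x0e x1=0x1b x2=0xd7 x3=0x5c  N=0 Z=0
after  1: x0=0x0e x1=0x1b x2=0x50 x3=0x5c  N=0 Z=0
after  2: x0=0x0e x1=0x1b x2=0x18 x3=0x5c  N=0 Z=0
after  3: x0=0x0e x1=0x18 x2=0x18 x3=0x5c  N=0 Z=0
after  4: x0=0x0e x1=0x18 x2=0x18 x3=0x44  N=0 Z=0
after  5: x0=0x0e x1=0x18 x2=0x00 x3=0x44  N=0 Z=1
-- IRQ taken; context saved, return-PC = 6 --

K = 5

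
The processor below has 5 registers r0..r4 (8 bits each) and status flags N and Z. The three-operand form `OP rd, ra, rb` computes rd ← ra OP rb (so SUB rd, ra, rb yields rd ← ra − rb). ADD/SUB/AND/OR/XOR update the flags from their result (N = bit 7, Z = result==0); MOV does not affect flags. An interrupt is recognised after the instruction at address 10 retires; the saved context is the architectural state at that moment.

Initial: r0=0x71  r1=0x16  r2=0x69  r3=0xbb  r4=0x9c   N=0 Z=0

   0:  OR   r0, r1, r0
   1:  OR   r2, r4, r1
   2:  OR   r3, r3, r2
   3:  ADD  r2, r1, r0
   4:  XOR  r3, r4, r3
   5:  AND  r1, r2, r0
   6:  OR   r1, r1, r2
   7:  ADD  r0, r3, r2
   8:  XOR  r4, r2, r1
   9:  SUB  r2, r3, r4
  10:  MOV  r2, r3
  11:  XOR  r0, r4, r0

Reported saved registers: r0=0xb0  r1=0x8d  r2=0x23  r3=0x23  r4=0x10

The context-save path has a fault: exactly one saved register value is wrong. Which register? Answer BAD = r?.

BAD = r4

after  0: r0=0x77 r1=0x16 r2=0x69 r3=0xbb r4=0x9c  N=0 Z=0
after  1: r0=0x77 r1=0x16 r2=0x9e r3=0xbb r4=0x9c  N=1 Z=0
after  2: r0=0x77 r1=0x16 r2=0x9e r3=0xbf r4=0x9c  N=1 Z=0
after  3: r0=0x77 r1=0x16 r2=0x8d r3=0xbf r4=0x9c  N=1 Z=0
after  4: r0=0x77 r1=0x16 r2=0x8d r3=0x23 r4=0x9c  N=0 Z=0
after  5: r0=0x77 r1=0x05 r2=0x8d r3=0x23 r4=0x9c  N=0 Z=0
after  6: r0=0x77 r1=0x8d r2=0x8d r3=0x23 r4=0x9c  N=1 Z=0
after  7: r0=0xb0 r1=0x8d r2=0x8d r3=0x23 r4=0x9c  N=1 Z=0
after  8: r0=0xb0 r1=0x8d r2=0x8d r3=0x23 r4=0x00  N=0 Z=1
after  9: r0=0xb0 r1=0x8d r2=0x23 r3=0x23 r4=0x00  N=0 Z=0
after 10: r0=0xb0 r1=0x8d r2=0x23 r3=0x23 r4=0x00  N=0 Z=0
-- IRQ taken; context saved, return-PC = 11 --
mismatch: r4: reported 0x10 vs actual 0x00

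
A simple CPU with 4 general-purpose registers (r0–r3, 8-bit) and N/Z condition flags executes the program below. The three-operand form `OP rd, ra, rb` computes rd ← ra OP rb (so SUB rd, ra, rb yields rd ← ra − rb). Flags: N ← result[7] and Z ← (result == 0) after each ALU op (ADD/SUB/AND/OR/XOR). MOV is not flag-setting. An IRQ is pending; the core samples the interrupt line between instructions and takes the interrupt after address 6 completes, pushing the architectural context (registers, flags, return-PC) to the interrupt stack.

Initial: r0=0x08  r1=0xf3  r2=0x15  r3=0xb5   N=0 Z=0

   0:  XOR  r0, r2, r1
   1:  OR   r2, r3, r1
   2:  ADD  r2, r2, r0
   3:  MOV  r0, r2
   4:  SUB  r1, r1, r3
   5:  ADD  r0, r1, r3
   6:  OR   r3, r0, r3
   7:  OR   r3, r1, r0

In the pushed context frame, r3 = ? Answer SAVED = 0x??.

after  0: r0=0xe6 r1=0xf3 r2=0x15 r3=0xb5  N=1 Z=0
after  1: r0=0xe6 r1=0xf3 r2=0xf7 r3=0xb5  N=1 Z=0
after  2: r0=0xe6 r1=0xf3 r2=0xdd r3=0xb5  N=1 Z=0
after  3: r0=0xdd r1=0xf3 r2=0xdd r3=0xb5  N=1 Z=0
after  4: r0=0xdd r1=0x3e r2=0xdd r3=0xb5  N=0 Z=0
after  5: r0=0xf3 r1=0x3e r2=0xdd r3=0xb5  N=1 Z=0
after  6: r0=0xf3 r1=0x3e r2=0xdd r3=0xf7  N=1 Z=0
-- IRQ taken; context saved, return-PC = 7 --

SAVED = 0xf7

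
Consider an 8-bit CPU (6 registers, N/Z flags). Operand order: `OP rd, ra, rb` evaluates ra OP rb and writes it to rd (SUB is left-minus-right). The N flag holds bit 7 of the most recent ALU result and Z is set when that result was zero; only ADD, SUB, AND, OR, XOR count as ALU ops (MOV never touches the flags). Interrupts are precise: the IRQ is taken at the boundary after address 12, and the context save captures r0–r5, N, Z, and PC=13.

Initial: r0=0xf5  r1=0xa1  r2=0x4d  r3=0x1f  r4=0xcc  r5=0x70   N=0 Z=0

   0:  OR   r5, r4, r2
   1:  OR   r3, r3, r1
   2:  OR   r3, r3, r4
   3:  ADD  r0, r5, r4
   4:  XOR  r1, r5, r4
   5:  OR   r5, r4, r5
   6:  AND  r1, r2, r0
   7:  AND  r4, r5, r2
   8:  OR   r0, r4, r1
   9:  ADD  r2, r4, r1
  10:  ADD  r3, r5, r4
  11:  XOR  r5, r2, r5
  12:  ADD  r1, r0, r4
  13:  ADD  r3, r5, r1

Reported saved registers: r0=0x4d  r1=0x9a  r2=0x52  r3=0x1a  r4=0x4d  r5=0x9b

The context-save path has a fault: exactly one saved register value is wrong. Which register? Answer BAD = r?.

BAD = r2

after  0: r0=0xf5 r1=0xa1 r2=0x4d r3=0x1f r4=0xcc r5=0xcd  N=1 Z=0
after  1: r0=0xf5 r1=0xa1 r2=0x4d r3=0xbf r4=0xcc r5=0xcd  N=1 Z=0
after  2: r0=0xf5 r1=0xa1 r2=0x4d r3=0xff r4=0xcc r5=0xcd  N=1 Z=0
after  3: r0=0x99 r1=0xa1 r2=0x4d r3=0xff r4=0xcc r5=0xcd  N=1 Z=0
after  4: r0=0x99 r1=0x01 r2=0x4d r3=0xff r4=0xcc r5=0xcd  N=0 Z=0
after  5: r0=0x99 r1=0x01 r2=0x4d r3=0xff r4=0xcc r5=0xcd  N=1 Z=0
after  6: r0=0x99 r1=0x09 r2=0x4d r3=0xff r4=0xcc r5=0xcd  N=0 Z=0
after  7: r0=0x99 r1=0x09 r2=0x4d r3=0xff r4=0x4d r5=0xcd  N=0 Z=0
after  8: r0=0x4d r1=0x09 r2=0x4d r3=0xff r4=0x4d r5=0xcd  N=0 Z=0
after  9: r0=0x4d r1=0x09 r2=0x56 r3=0xff r4=0x4d r5=0xcd  N=0 Z=0
after 10: r0=0x4d r1=0x09 r2=0x56 r3=0x1a r4=0x4d r5=0xcd  N=0 Z=0
after 11: r0=0x4d r1=0x09 r2=0x56 r3=0x1a r4=0x4d r5=0x9b  N=1 Z=0
after 12: r0=0x4d r1=0x9a r2=0x56 r3=0x1a r4=0x4d r5=0x9b  N=1 Z=0
-- IRQ taken; context saved, return-PC = 13 --
mismatch: r2: reported 0x52 vs actual 0x56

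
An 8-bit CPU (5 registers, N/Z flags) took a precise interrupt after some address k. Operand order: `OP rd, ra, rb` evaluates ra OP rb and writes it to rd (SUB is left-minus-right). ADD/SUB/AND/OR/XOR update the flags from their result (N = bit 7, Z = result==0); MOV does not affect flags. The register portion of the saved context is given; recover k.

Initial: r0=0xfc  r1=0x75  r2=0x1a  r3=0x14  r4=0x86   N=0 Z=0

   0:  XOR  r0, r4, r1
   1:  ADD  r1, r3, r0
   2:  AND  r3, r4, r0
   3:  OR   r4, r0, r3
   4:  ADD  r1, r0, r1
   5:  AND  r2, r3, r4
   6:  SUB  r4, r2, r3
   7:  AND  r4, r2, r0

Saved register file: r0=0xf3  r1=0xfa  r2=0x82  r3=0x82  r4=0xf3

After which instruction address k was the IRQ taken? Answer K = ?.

after  0: r0=0xf3 r1=0x75 r2=0x1a r3=0x14 r4=0x86  N=1 Z=0
after  1: r0=0xf3 r1=0x07 r2=0x1a r3=0x14 r4=0x86  N=0 Z=0
after  2: r0=0xf3 r1=0x07 r2=0x1a r3=0x82 r4=0x86  N=1 Z=0
after  3: r0=0xf3 r1=0x07 r2=0x1a r3=0x82 r4=0xf3  N=1 Z=0
after  4: r0=0xf3 r1=0xfa r2=0x1a r3=0x82 r4=0xf3  N=1 Z=0
after  5: r0=0xf3 r1=0xfa r2=0x82 r3=0x82 r4=0xf3  N=1 Z=0
-- IRQ taken; context saved, return-PC = 6 --

K = 5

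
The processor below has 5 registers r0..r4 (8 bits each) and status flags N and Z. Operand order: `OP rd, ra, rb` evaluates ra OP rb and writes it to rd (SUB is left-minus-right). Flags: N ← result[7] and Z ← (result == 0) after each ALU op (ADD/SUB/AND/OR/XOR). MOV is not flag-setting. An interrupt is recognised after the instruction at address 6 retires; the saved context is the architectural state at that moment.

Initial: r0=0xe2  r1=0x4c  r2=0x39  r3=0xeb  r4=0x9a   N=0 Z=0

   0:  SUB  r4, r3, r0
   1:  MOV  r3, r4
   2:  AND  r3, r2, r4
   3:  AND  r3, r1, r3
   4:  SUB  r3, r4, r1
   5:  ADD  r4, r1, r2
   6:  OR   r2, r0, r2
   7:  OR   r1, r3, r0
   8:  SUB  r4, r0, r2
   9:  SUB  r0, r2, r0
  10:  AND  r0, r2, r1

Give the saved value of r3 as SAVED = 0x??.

SAVED = 0xbd

after  0: r0=0xe2 r1=0x4c r2=0x39 r3=0xeb r4=0x09  N=0 Z=0
after  1: r0=0xe2 r1=0x4c r2=0x39 r3=0x09 r4=0x09  N=0 Z=0
after  2: r0=0xe2 r1=0x4c r2=0x39 r3=0x09 r4=0x09  N=0 Z=0
after  3: r0=0xe2 r1=0x4c r2=0x39 r3=0x08 r4=0x09  N=0 Z=0
after  4: r0=0xe2 r1=0x4c r2=0x39 r3=0xbd r4=0x09  N=1 Z=0
after  5: r0=0xe2 r1=0x4c r2=0x39 r3=0xbd r4=0x85  N=1 Z=0
after  6: r0=0xe2 r1=0x4c r2=0xfb r3=0xbd r4=0x85  N=1 Z=0
-- IRQ taken; context saved, return-PC = 7 --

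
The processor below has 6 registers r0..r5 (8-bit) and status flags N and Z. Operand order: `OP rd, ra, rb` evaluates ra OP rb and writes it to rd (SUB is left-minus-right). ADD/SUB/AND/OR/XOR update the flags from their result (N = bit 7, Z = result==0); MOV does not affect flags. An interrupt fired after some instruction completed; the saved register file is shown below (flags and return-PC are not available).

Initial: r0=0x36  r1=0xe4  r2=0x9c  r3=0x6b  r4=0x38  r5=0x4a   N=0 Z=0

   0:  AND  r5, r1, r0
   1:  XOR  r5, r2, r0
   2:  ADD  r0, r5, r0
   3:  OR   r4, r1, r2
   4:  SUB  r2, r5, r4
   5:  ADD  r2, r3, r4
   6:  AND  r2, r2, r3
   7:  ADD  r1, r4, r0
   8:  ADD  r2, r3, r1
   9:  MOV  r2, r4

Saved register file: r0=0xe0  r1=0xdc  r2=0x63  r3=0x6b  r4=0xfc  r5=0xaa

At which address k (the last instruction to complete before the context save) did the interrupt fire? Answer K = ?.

after  0: r0=0x36 r1=0xe4 r2=0x9c r3=0x6b r4=0x38 r5=0x24  N=0 Z=0
after  1: r0=0x36 r1=0xe4 r2=0x9c r3=0x6b r4=0x38 r5=0xaa  N=1 Z=0
after  2: r0=0xe0 r1=0xe4 r2=0x9c r3=0x6b r4=0x38 r5=0xaa  N=1 Z=0
after  3: r0=0xe0 r1=0xe4 r2=0x9c r3=0x6b r4=0xfc r5=0xaa  N=1 Z=0
after  4: r0=0xe0 r1=0xe4 r2=0xae r3=0x6b r4=0xfc r5=0xaa  N=1 Z=0
after  5: r0=0xe0 r1=0xe4 r2=0x67 r3=0x6b r4=0xfc r5=0xaa  N=0 Z=0
after  6: r0=0xe0 r1=0xe4 r2=0x63 r3=0x6b r4=0xfc r5=0xaa  N=0 Z=0
after  7: r0=0xe0 r1=0xdc r2=0x63 r3=0x6b r4=0xfc r5=0xaa  N=1 Z=0
-- IRQ taken; context saved, return-PC = 8 --

K = 7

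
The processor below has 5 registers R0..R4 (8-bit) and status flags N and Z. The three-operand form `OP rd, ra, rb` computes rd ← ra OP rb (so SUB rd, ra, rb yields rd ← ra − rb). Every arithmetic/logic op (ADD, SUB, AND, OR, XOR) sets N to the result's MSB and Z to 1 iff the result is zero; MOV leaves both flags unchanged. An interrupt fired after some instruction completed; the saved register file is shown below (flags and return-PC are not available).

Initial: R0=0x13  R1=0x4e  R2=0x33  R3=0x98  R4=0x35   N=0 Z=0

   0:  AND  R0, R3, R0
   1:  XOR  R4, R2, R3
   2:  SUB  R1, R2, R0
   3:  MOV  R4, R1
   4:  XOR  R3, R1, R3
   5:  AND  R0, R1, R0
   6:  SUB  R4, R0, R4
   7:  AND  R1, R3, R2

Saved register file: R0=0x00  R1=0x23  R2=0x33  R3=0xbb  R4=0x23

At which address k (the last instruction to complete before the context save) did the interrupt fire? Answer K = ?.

after  0: R0=0x10 R1=0x4e R2=0x33 R3=0x98 R4=0x35  N=0 Z=0
after  1: R0=0x10 R1=0x4e R2=0x33 R3=0x98 R4=0xab  N=1 Z=0
after  2: R0=0x10 R1=0x23 R2=0x33 R3=0x98 R4=0xab  N=0 Z=0
after  3: R0=0x10 R1=0x23 R2=0x33 R3=0x98 R4=0x23  N=0 Z=0
after  4: R0=0x10 R1=0x23 R2=0x33 R3=0xbb R4=0x23  N=1 Z=0
after  5: R0=0x00 R1=0x23 R2=0x33 R3=0xbb R4=0x23  N=0 Z=1
-- IRQ taken; context saved, return-PC = 6 --

K = 5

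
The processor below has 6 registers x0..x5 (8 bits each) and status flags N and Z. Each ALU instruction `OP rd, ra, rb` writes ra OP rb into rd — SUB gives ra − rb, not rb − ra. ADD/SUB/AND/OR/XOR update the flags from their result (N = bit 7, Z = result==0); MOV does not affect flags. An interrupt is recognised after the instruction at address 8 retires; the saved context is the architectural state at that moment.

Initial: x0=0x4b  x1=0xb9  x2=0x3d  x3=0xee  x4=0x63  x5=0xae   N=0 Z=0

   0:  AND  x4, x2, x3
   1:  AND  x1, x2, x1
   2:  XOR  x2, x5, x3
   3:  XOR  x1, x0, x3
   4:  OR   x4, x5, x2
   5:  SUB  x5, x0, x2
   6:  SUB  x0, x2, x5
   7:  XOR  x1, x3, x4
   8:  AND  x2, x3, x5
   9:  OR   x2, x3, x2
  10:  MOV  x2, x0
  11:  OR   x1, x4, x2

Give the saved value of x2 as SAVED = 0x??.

SAVED = 0x0a

after  0: x0=0x4b x1=0xb9 x2=0x3d x3=0xee x4=0x2c x5=0xae  N=0 Z=0
after  1: x0=0x4b x1=0x39 x2=0x3d x3=0xee x4=0x2c x5=0xae  N=0 Z=0
after  2: x0=0x4b x1=0x39 x2=0x40 x3=0xee x4=0x2c x5=0xae  N=0 Z=0
after  3: x0=0x4b x1=0xa5 x2=0x40 x3=0xee x4=0x2c x5=0xae  N=1 Z=0
after  4: x0=0x4b x1=0xa5 x2=0x40 x3=0xee x4=0xee x5=0xae  N=1 Z=0
after  5: x0=0x4b x1=0xa5 x2=0x40 x3=0xee x4=0xee x5=0x0b  N=0 Z=0
after  6: x0=0x35 x1=0xa5 x2=0x40 x3=0xee x4=0xee x5=0x0b  N=0 Z=0
after  7: x0=0x35 x1=0x00 x2=0x40 x3=0xee x4=0xee x5=0x0b  N=0 Z=1
after  8: x0=0x35 x1=0x00 x2=0x0a x3=0xee x4=0xee x5=0x0b  N=0 Z=0
-- IRQ taken; context saved, return-PC = 9 --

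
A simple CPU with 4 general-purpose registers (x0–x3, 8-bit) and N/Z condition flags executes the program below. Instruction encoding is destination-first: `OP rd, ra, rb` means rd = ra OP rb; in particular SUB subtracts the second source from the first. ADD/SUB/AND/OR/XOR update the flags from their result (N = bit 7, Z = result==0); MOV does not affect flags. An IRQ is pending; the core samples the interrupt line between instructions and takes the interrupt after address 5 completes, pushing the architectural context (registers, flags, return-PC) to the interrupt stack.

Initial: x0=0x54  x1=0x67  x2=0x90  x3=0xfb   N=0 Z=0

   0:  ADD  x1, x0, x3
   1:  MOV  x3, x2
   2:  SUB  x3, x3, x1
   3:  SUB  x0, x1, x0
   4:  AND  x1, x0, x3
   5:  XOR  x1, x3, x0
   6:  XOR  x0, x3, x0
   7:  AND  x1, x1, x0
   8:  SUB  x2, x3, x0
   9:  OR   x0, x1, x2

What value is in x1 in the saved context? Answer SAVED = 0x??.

SAVED = 0xba

after  0: x0=0x54 x1=0x4f x2=0x90 x3=0xfb  N=0 Z=0
after  1: x0=0x54 x1=0x4f x2=0x90 x3=0x90  N=0 Z=0
after  2: x0=0x54 x1=0x4f x2=0x90 x3=0x41  N=0 Z=0
after  3: x0=0xfb x1=0x4f x2=0x90 x3=0x41  N=1 Z=0
after  4: x0=0xfb x1=0x41 x2=0x90 x3=0x41  N=0 Z=0
after  5: x0=0xfb x1=0xba x2=0x90 x3=0x41  N=1 Z=0
-- IRQ taken; context saved, return-PC = 6 --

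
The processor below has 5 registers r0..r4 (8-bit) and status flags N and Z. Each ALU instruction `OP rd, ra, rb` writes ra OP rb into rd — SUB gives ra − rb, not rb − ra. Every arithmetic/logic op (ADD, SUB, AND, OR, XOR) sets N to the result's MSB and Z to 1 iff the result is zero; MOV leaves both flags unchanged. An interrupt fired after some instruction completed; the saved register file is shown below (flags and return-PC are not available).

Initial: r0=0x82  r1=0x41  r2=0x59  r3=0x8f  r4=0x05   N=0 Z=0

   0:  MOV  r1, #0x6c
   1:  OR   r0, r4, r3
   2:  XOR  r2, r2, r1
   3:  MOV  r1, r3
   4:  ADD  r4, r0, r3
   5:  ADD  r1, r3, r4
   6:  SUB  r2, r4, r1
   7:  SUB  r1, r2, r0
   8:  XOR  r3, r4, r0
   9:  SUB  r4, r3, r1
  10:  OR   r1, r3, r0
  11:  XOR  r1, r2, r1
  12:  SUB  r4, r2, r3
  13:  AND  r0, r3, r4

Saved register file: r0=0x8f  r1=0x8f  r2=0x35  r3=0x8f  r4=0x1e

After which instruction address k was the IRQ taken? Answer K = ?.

K = 4

after  0: r0=0x82 r1=0x6c r2=0x59 r3=0x8f r4=0x05  N=0 Z=0
after  1: r0=0x8f r1=0x6c r2=0x59 r3=0x8f r4=0x05  N=1 Z=0
after  2: r0=0x8f r1=0x6c r2=0x35 r3=0x8f r4=0x05  N=0 Z=0
after  3: r0=0x8f r1=0x8f r2=0x35 r3=0x8f r4=0x05  N=0 Z=0
after  4: r0=0x8f r1=0x8f r2=0x35 r3=0x8f r4=0x1e  N=0 Z=0
-- IRQ taken; context saved, return-PC = 5 --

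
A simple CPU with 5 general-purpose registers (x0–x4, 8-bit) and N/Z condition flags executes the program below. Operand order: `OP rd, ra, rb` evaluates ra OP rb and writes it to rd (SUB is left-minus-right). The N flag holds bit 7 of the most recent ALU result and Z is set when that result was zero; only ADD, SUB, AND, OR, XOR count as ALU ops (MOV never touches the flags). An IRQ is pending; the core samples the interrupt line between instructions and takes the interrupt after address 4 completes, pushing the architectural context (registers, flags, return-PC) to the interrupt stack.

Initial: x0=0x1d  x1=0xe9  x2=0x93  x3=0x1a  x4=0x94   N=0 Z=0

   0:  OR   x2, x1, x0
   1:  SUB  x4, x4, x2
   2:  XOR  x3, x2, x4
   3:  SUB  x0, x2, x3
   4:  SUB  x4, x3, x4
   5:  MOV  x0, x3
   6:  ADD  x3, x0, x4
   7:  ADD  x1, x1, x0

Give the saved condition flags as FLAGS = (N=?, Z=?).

after  0: x0=0x1d x1=0xe9 x2=0xfd x3=0x1a x4=0x94  N=1 Z=0
after  1: x0=0x1d x1=0xe9 x2=0xfd x3=0x1a x4=0x97  N=1 Z=0
after  2: x0=0x1d x1=0xe9 x2=0xfd x3=0x6a x4=0x97  N=0 Z=0
after  3: x0=0x93 x1=0xe9 x2=0xfd x3=0x6a x4=0x97  N=1 Z=0
after  4: x0=0x93 x1=0xe9 x2=0xfd x3=0x6a x4=0xd3  N=1 Z=0
-- IRQ taken; context saved, return-PC = 5 --

FLAGS = (N=1, Z=0)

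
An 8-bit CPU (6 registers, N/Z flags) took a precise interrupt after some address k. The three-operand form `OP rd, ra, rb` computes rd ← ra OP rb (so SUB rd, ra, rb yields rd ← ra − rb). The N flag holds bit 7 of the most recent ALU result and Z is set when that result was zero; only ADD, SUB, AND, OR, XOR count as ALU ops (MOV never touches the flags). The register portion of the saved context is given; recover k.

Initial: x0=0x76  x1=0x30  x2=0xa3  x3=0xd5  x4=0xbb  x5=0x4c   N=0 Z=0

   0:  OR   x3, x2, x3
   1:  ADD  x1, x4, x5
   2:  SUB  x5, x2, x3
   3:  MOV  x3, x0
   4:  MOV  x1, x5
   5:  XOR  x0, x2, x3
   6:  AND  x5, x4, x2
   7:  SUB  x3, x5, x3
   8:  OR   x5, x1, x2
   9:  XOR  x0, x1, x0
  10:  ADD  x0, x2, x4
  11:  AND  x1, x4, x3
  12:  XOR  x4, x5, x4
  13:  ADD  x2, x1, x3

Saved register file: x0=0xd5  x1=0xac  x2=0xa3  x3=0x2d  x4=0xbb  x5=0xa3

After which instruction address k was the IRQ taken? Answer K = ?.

after  0: x0=0x76 x1=0x30 x2=0xa3 x3=0xf7 x4=0xbb x5=0x4c  N=1 Z=0
after  1: x0=0x76 x1=0x07 x2=0xa3 x3=0xf7 x4=0xbb x5=0x4c  N=0 Z=0
after  2: x0=0x76 x1=0x07 x2=0xa3 x3=0xf7 x4=0xbb x5=0xac  N=1 Z=0
after  3: x0=0x76 x1=0x07 x2=0xa3 x3=0x76 x4=0xbb x5=0xac  N=1 Z=0
after  4: x0=0x76 x1=0xac x2=0xa3 x3=0x76 x4=0xbb x5=0xac  N=1 Z=0
after  5: x0=0xd5 x1=0xac x2=0xa3 x3=0x76 x4=0xbb x5=0xac  N=1 Z=0
after  6: x0=0xd5 x1=0xac x2=0xa3 x3=0x76 x4=0xbb x5=0xa3  N=1 Z=0
after  7: x0=0xd5 x1=0xac x2=0xa3 x3=0x2d x4=0xbb x5=0xa3  N=0 Z=0
-- IRQ taken; context saved, return-PC = 8 --

K = 7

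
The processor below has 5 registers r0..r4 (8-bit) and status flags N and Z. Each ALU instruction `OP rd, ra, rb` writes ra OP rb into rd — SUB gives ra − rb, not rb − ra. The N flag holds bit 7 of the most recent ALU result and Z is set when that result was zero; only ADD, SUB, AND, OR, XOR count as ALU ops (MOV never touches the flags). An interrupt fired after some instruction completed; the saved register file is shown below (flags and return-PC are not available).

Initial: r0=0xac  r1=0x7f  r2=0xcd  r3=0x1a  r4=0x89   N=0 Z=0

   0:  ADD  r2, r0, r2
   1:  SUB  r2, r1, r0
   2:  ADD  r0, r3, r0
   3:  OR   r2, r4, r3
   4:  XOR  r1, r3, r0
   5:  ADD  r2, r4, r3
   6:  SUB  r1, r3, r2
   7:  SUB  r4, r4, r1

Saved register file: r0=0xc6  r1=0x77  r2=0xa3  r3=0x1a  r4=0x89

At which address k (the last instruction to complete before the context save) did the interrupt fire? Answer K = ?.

after  0: r0=0xac r1=0x7f r2=0x79 r3=0x1a r4=0x89  N=0 Z=0
after  1: r0=0xac r1=0x7f r2=0xd3 r3=0x1a r4=0x89  N=1 Z=0
after  2: r0=0xc6 r1=0x7f r2=0xd3 r3=0x1a r4=0x89  N=1 Z=0
after  3: r0=0xc6 r1=0x7f r2=0x9b r3=0x1a r4=0x89  N=1 Z=0
after  4: r0=0xc6 r1=0xdc r2=0x9b r3=0x1a r4=0x89  N=1 Z=0
after  5: r0=0xc6 r1=0xdc r2=0xa3 r3=0x1a r4=0x89  N=1 Z=0
after  6: r0=0xc6 r1=0x77 r2=0xa3 r3=0x1a r4=0x89  N=0 Z=0
-- IRQ taken; context saved, return-PC = 7 --

K = 6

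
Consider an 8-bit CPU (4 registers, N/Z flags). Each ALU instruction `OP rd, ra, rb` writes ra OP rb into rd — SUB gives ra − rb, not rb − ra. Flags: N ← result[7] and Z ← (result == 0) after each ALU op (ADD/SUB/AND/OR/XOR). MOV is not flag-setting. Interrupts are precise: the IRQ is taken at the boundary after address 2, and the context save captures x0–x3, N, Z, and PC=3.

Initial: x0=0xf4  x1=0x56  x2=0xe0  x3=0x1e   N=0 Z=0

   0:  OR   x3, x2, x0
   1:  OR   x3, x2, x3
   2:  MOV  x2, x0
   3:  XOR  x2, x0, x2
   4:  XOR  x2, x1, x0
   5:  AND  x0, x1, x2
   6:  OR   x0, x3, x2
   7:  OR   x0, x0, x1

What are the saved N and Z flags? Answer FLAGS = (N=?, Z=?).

after  0: x0=0xf4 x1=0x56 x2=0xe0 x3=0xf4  N=1 Z=0
after  1: x0=0xf4 x1=0x56 x2=0xe0 x3=0xf4  N=1 Z=0
after  2: x0=0xf4 x1=0x56 x2=0xf4 x3=0xf4  N=1 Z=0
-- IRQ taken; context saved, return-PC = 3 --

FLAGS = (N=1, Z=0)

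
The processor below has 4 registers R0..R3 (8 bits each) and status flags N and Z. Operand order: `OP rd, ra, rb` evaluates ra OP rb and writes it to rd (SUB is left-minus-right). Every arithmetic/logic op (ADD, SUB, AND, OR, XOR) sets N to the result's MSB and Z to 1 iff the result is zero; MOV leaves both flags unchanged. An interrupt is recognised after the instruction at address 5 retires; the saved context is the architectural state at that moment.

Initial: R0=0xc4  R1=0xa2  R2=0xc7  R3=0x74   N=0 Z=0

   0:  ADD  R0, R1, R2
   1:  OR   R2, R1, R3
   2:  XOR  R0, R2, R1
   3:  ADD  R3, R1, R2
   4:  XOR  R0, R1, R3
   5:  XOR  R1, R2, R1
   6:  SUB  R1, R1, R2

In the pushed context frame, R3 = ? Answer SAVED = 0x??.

SAVED = 0x98

after  0: R0=0x69 R1=0xa2 R2=0xc7 R3=0x74  N=0 Z=0
after  1: R0=0x69 R1=0xa2 R2=0xf6 R3=0x74  N=1 Z=0
after  2: R0=0x54 R1=0xa2 R2=0xf6 R3=0x74  N=0 Z=0
after  3: R0=0x54 R1=0xa2 R2=0xf6 R3=0x98  N=1 Z=0
after  4: R0=0x3a R1=0xa2 R2=0xf6 R3=0x98  N=0 Z=0
after  5: R0=0x3a R1=0x54 R2=0xf6 R3=0x98  N=0 Z=0
-- IRQ taken; context saved, return-PC = 6 --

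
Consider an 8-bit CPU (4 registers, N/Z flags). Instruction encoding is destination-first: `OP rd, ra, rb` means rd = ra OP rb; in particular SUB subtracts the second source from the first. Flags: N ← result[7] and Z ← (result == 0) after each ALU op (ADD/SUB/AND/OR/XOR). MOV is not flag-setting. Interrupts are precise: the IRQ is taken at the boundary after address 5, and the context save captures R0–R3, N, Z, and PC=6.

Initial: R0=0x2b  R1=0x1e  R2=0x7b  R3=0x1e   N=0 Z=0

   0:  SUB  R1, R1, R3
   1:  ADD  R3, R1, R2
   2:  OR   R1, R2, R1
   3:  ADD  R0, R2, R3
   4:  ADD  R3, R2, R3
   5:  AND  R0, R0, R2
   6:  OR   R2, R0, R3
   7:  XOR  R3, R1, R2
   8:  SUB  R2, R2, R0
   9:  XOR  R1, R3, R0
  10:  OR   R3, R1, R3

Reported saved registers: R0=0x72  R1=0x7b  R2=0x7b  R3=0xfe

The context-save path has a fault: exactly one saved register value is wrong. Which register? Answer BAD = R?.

BAD = R3

after  0: R0=0x2b R1=0x00 R2=0x7b R3=0x1e  N=0 Z=1
after  1: R0=0x2b R1=0x00 R2=0x7b R3=0x7b  N=0 Z=0
after  2: R0=0x2b R1=0x7b R2=0x7b R3=0x7b  N=0 Z=0
after  3: R0=0xf6 R1=0x7b R2=0x7b R3=0x7b  N=1 Z=0
after  4: R0=0xf6 R1=0x7b R2=0x7b R3=0xf6  N=1 Z=0
after  5: R0=0x72 R1=0x7b R2=0x7b R3=0xf6  N=0 Z=0
-- IRQ taken; context saved, return-PC = 6 --
mismatch: R3: reported 0xfe vs actual 0xf6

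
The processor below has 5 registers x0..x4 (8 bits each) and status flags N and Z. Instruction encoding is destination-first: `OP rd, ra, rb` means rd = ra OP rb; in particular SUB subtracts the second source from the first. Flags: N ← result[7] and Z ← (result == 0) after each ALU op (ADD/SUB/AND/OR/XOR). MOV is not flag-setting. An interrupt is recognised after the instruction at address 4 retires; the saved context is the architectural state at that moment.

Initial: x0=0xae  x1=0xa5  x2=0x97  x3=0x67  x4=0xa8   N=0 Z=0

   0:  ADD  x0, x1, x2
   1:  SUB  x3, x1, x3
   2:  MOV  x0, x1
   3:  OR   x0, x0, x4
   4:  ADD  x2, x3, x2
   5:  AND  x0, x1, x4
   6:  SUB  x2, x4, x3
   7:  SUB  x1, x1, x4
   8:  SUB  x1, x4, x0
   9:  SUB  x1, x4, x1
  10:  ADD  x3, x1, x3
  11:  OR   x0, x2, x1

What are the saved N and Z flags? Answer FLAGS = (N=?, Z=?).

FLAGS = (N=1, Z=0)

after  0: x0=0x3c x1=0xa5 x2=0x97 x3=0x67 x4=0xa8  N=0 Z=0
after  1: x0=0x3c x1=0xa5 x2=0x97 x3=0x3e x4=0xa8  N=0 Z=0
after  2: x0=0xa5 x1=0xa5 x2=0x97 x3=0x3e x4=0xa8  N=0 Z=0
after  3: x0=0xad x1=0xa5 x2=0x97 x3=0x3e x4=0xa8  N=1 Z=0
after  4: x0=0xad x1=0xa5 x2=0xd5 x3=0x3e x4=0xa8  N=1 Z=0
-- IRQ taken; context saved, return-PC = 5 --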